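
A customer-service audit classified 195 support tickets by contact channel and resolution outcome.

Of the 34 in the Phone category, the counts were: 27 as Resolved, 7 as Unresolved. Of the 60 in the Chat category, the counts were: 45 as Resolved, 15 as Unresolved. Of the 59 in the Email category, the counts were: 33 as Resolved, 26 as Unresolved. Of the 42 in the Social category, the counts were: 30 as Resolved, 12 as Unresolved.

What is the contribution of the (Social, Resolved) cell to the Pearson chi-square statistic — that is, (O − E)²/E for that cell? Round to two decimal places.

0.03

Row total (Social) = 42; column total (Resolved) = 135; N = 195.
Expected count E = 42 × 135 / 195 = 29.077.
Contribution = (O − E)²/E = (30 − 29.077)² / 29.077 = 0.03.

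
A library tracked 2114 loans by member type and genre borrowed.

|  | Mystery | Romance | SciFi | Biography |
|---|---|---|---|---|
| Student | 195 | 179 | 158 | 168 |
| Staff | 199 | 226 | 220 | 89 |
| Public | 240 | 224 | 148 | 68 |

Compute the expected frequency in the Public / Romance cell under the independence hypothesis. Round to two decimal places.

202.33

Row total (Public) = 680; column total (Romance) = 629; grand total N = 2114.
Expected count = (row total × column total) / N = 680 × 629 / 2114 = 202.33.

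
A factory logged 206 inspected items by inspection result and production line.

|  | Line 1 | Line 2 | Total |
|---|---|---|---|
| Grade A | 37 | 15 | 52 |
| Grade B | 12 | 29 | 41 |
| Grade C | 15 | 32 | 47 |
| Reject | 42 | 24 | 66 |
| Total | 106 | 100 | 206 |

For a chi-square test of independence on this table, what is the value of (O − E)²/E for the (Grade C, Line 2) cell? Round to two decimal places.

3.70

Row total (Grade C) = 47; column total (Line 2) = 100; N = 206.
Expected count E = 47 × 100 / 206 = 22.816.
Contribution = (O − E)²/E = (32 − 22.816)² / 22.816 = 3.70.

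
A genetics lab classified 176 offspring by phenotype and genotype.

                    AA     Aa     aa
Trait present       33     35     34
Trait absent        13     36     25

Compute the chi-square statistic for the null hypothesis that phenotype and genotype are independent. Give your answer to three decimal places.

5.774

Row totals: 102, 74. Column totals: 46, 71, 59. Grand total N = 176.
Expected counts (row total × column total / N):
  Trait present, AA: 102×46/176 = 26.6591
  Trait present, Aa: 102×71/176 = 41.1477
  Trait present, aa: 102×59/176 = 34.1932
  Trait absent, AA: 74×46/176 = 19.3409
  Trait absent, Aa: 74×71/176 = 29.8523
  Trait absent, aa: 74×59/176 = 24.8068
Contributions (O − E)²/E:
  (33 − 26.6591)²/26.6591 = 1.5082
  (35 − 41.1477)²/41.1477 = 0.9185
  (34 − 34.1932)²/34.1932 = 0.0011
  (13 − 19.3409)²/19.3409 = 2.0789
  (36 − 29.8523)²/29.8523 = 1.2660
  (25 − 24.8068)²/24.8068 = 0.0015
χ² = 1.5082 + 0.9185 + 0.0011 + 2.0789 + 1.2660 + 0.0015 = 5.774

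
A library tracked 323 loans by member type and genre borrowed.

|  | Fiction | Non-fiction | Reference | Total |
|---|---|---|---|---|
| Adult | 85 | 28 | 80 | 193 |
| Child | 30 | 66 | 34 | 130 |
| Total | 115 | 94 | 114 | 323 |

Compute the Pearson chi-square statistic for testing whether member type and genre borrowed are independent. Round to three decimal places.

Grand total N = 323.
Expected counts (row total × column total / N):
  Adult, Fiction: 193×115/323 = 68.7152
  Adult, Non-fiction: 193×94/323 = 56.1672
  Adult, Reference: 193×114/323 = 68.1176
  Child, Fiction: 130×115/323 = 46.2848
  Child, Non-fiction: 130×94/323 = 37.8328
  Child, Reference: 130×114/323 = 45.8824
Contributions (O − E)²/E:
  (85 − 68.7152)²/68.7152 = 3.8593
  (28 − 56.1672)²/56.1672 = 14.1255
  (80 − 68.1176)²/68.1176 = 2.0728
  (30 − 46.2848)²/46.2848 = 5.7296
  (66 − 37.8328)²/37.8328 = 20.9710
  (34 − 45.8824)²/45.8824 = 3.0772
χ² = 3.8593 + 14.1255 + 2.0728 + 5.7296 + 20.9710 + 3.0772 = 49.835

49.835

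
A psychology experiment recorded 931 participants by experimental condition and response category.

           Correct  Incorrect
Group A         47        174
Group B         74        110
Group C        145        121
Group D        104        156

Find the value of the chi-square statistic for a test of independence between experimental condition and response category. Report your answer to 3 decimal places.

Row totals: 221, 184, 266, 260. Column totals: 370, 561. Grand total N = 931.
Expected counts (row total × column total / N):
  Group A, Correct: 221×370/931 = 87.8303
  Group A, Incorrect: 221×561/931 = 133.1697
  Group B, Correct: 184×370/931 = 73.1257
  Group B, Incorrect: 184×561/931 = 110.8743
  Group C, Correct: 266×370/931 = 105.7143
  Group C, Incorrect: 266×561/931 = 160.2857
  Group D, Correct: 260×370/931 = 103.3298
  Group D, Incorrect: 260×561/931 = 156.6702
Contributions (O − E)²/E:
  (47 − 87.8303)²/87.8303 = 18.9811
  (174 − 133.1697)²/133.1697 = 12.5187
  (74 − 73.1257)²/73.1257 = 0.0105
  (110 − 110.8743)²/110.8743 = 0.0069
  (145 − 105.7143)²/105.7143 = 14.5994
  (121 − 160.2857)²/160.2857 = 9.6288
  (104 − 103.3298)²/103.3298 = 0.0043
  (156 − 156.6702)²/156.6702 = 0.0029
χ² = 18.9811 + 12.5187 + 0.0105 + 0.0069 + 14.5994 + 9.6288 + 0.0043 + 0.0029 = 55.753

55.753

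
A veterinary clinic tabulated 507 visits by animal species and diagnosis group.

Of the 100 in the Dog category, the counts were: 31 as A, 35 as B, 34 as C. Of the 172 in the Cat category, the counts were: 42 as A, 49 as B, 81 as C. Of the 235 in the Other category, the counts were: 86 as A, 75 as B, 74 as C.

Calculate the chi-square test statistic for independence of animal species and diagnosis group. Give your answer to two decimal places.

Row totals: 100, 172, 235. Column totals: 159, 159, 189. Grand total N = 507.
Expected counts (row total × column total / N):
  Dog, A: 100×159/507 = 31.361
  Dog, B: 100×159/507 = 31.361
  Dog, C: 100×189/507 = 37.278
  Cat, A: 172×159/507 = 53.941
  Cat, B: 172×159/507 = 53.941
  Cat, C: 172×189/507 = 64.118
  Other, A: 235×159/507 = 73.698
  Other, B: 235×159/507 = 73.698
  Other, C: 235×189/507 = 87.604
Contributions (O − E)²/E:
  (31 − 31.361)²/31.361 = 0.0042
  (35 − 31.361)²/31.361 = 0.4223
  (34 − 37.278)²/37.278 = 0.2882
  (42 − 53.941)²/53.941 = 2.6434
  (49 − 53.941)²/53.941 = 0.4526
  (81 − 64.118)²/64.118 = 4.4450
  (86 − 73.698)²/73.698 = 2.0535
  (75 − 73.698)²/73.698 = 0.0230
  (74 − 87.604)²/87.604 = 2.1126
χ² = 0.0042 + 0.4223 + 0.2882 + 2.6434 + 0.4526 + 4.4450 + 2.0535 + 0.0230 + 2.1126 = 12.44

12.44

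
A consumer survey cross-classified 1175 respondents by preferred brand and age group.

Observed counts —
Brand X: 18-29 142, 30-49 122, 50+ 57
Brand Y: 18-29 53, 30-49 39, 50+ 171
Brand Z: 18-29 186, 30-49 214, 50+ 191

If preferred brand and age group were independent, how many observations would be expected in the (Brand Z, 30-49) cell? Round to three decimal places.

188.617

Row total (Brand Z) = 591; column total (30-49) = 375; grand total N = 1175.
Expected count = (row total × column total) / N = 591 × 375 / 1175 = 188.617.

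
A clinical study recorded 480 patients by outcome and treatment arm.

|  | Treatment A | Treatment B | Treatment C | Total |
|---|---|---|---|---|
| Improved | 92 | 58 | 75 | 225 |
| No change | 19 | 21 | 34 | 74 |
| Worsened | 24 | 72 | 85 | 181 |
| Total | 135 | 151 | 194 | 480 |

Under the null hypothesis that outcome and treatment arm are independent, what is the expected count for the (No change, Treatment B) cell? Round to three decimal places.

Row total (No change) = 74; column total (Treatment B) = 151; grand total N = 480.
Expected count = (row total × column total) / N = 74 × 151 / 480 = 23.279.

23.279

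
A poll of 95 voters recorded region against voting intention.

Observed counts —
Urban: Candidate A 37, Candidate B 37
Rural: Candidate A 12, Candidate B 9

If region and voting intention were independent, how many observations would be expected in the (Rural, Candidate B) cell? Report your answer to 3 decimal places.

Row total (Rural) = 21; column total (Candidate B) = 46; grand total N = 95.
Expected count = (row total × column total) / N = 21 × 46 / 95 = 10.168.

10.168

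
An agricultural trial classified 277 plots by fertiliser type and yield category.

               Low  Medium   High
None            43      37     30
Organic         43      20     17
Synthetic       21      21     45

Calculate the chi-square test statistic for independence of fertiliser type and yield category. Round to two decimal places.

25.02

Row totals: 110, 80, 87. Column totals: 107, 78, 92. Grand total N = 277.
Expected counts (row total × column total / N):
  None, Low: 110×107/277 = 42.491
  None, Medium: 110×78/277 = 30.975
  None, High: 110×92/277 = 36.534
  Organic, Low: 80×107/277 = 30.903
  Organic, Medium: 80×78/277 = 22.527
  Organic, High: 80×92/277 = 26.570
  Synthetic, Low: 87×107/277 = 33.606
  Synthetic, Medium: 87×78/277 = 24.498
  Synthetic, High: 87×92/277 = 28.895
Contributions (O − E)²/E:
  (43 − 42.491)²/42.491 = 0.0061
  (37 − 30.975)²/30.975 = 1.1719
  (30 − 36.534)²/36.534 = 1.1686
  (43 − 30.903)²/30.903 = 4.7354
  (20 − 22.527)²/22.527 = 0.2835
  (17 − 26.570)²/26.570 = 3.4469
  (21 − 33.606)²/33.606 = 4.7287
  (21 − 24.498)²/24.498 = 0.4995
  (45 − 28.895)²/28.895 = 8.9763
χ² = 0.0061 + 1.1719 + 1.1686 + 4.7354 + 0.2835 + 3.4469 + 4.7287 + 0.4995 + 8.9763 = 25.02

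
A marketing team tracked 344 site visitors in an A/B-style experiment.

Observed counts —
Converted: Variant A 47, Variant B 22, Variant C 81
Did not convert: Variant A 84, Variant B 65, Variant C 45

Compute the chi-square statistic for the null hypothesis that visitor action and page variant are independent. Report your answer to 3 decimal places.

36.966

Row totals: 150, 194. Column totals: 131, 87, 126. Grand total N = 344.
Expected counts (row total × column total / N):
  Converted, Variant A: 150×131/344 = 57.1221
  Converted, Variant B: 150×87/344 = 37.9360
  Converted, Variant C: 150×126/344 = 54.9419
  Did not convert, Variant A: 194×131/344 = 73.8779
  Did not convert, Variant B: 194×87/344 = 49.0640
  Did not convert, Variant C: 194×126/344 = 71.0581
Contributions (O − E)²/E:
  (47 − 57.1221)²/57.1221 = 1.7936
  (22 − 37.9360)²/37.9360 = 6.6943
  (81 − 54.9419)²/54.9419 = 12.3590
  (84 − 73.8779)²/73.8779 = 1.3868
  (65 − 49.0640)²/49.0640 = 5.1760
  (45 − 71.0581)²/71.0581 = 9.5559
χ² = 1.7936 + 6.6943 + 12.3590 + 1.3868 + 5.1760 + 9.5559 = 36.966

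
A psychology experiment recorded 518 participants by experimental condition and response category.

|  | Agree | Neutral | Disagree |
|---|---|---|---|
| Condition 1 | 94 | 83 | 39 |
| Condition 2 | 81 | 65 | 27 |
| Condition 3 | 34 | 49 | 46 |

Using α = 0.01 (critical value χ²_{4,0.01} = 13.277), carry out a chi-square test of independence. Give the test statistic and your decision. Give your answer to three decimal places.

Row totals: 216, 173, 129. Column totals: 209, 197, 112. Grand total N = 518.
Expected counts (row total × column total / N):
  Condition 1, Agree: 216×209/518 = 87.1506
  Condition 1, Neutral: 216×197/518 = 82.1467
  Condition 1, Disagree: 216×112/518 = 46.7027
  Condition 2, Agree: 173×209/518 = 69.8012
  Condition 2, Neutral: 173×197/518 = 65.7934
  Condition 2, Disagree: 173×112/518 = 37.4054
  Condition 3, Agree: 129×209/518 = 52.0483
  Condition 3, Neutral: 129×197/518 = 49.0598
  Condition 3, Disagree: 129×112/518 = 27.8919
Contributions (O − E)²/E:
  (94 − 87.1506)²/87.1506 = 0.5383
  (83 − 82.1467)²/82.1467 = 0.0089
  (39 − 46.7027)²/46.7027 = 1.2704
  (81 − 69.8012)²/69.8012 = 1.7967
  (65 − 65.7934)²/65.7934 = 0.0096
  (27 − 37.4054)²/37.4054 = 2.8946
  (34 − 52.0483)²/52.0483 = 6.2584
  (49 − 49.0598)²/49.0598 = 0.0001
  (46 − 27.8919)²/27.8919 = 11.7562
χ² = 0.5383 + 0.0089 + 1.2704 + 1.7967 + 0.0096 + 2.8946 + 6.2584 + 0.0001 + 11.7562 = 24.533
df = (3−1)(3−1) = 4. Since 24.533 > 13.277, reject the null hypothesis of independence at α = 0.01.

24.533; reject H₀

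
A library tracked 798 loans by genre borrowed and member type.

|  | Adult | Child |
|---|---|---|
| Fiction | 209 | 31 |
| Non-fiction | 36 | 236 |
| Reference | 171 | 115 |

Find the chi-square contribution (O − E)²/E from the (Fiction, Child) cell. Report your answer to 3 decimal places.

61.252

Row total (Fiction) = 240; column total (Child) = 382; N = 798.
Expected count E = 240 × 382 / 798 = 114.887218.
Contribution = (O − E)²/E = (31 − 114.887218)² / 114.887218 = 61.252.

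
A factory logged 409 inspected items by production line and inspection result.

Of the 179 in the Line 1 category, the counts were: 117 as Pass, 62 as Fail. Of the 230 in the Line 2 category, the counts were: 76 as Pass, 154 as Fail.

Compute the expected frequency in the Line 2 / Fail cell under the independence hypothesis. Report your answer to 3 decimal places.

121.467

Row total (Line 2) = 230; column total (Fail) = 216; grand total N = 409.
Expected count = (row total × column total) / N = 230 × 216 / 409 = 121.467.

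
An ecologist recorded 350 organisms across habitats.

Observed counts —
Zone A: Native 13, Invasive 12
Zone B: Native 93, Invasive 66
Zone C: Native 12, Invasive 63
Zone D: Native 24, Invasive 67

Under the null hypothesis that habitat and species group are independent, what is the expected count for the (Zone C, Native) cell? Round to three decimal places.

Row total (Zone C) = 75; column total (Native) = 142; grand total N = 350.
Expected count = (row total × column total) / N = 75 × 142 / 350 = 30.429.

30.429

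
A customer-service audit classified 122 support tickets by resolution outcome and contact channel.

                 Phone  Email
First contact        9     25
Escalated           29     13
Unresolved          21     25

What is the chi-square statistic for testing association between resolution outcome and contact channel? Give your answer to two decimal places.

13.86

Row totals: 34, 42, 46. Column totals: 59, 63. Grand total N = 122.
Expected counts (row total × column total / N):
  First contact, Phone: 34×59/122 = 16.4426
  First contact, Email: 34×63/122 = 17.5574
  Escalated, Phone: 42×59/122 = 20.3115
  Escalated, Email: 42×63/122 = 21.6885
  Unresolved, Phone: 46×59/122 = 22.2459
  Unresolved, Email: 46×63/122 = 23.7541
Contributions (O − E)²/E:
  (9 − 16.4426)²/16.4426 = 3.3688
  (25 − 17.5574)²/17.5574 = 3.1549
  (29 − 20.3115)²/20.3115 = 3.7166
  (13 − 21.6885)²/21.6885 = 3.4806
  (21 − 22.2459)²/22.2459 = 0.0698
  (25 − 23.7541)²/23.7541 = 0.0653
χ² = 3.3688 + 3.1549 + 3.7166 + 3.4806 + 0.0698 + 0.0653 = 13.86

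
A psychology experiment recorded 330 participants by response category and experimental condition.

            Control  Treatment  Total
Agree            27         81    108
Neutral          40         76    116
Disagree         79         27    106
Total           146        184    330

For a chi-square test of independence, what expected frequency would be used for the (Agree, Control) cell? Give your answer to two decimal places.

Row total (Agree) = 108; column total (Control) = 146; grand total N = 330.
Expected count = (row total × column total) / N = 108 × 146 / 330 = 47.78.

47.78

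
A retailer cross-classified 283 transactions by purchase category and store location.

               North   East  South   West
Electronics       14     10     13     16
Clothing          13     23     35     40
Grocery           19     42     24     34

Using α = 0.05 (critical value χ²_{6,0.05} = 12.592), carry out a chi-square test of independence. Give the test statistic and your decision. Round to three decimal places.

Row totals: 53, 111, 119. Column totals: 46, 75, 72, 90. Grand total N = 283.
Expected counts (row total × column total / N):
  Electronics, North: 53×46/283 = 8.6148
  Electronics, East: 53×75/283 = 14.0459
  Electronics, South: 53×72/283 = 13.4841
  Electronics, West: 53×90/283 = 16.8551
  Clothing, North: 111×46/283 = 18.0424
  Clothing, East: 111×75/283 = 29.4170
  Clothing, South: 111×72/283 = 28.2403
  Clothing, West: 111×90/283 = 35.3004
  Grocery, North: 119×46/283 = 19.3428
  Grocery, East: 119×75/283 = 31.5371
  Grocery, South: 119×72/283 = 30.2756
  Grocery, West: 119×90/283 = 37.8445
Contributions (O − E)²/E:
  (14 − 8.6148)²/8.6148 = 3.3663
  (10 − 14.0459)²/14.0459 = 1.1654
  (13 − 13.4841)²/13.4841 = 0.0174
  (16 − 16.8551)²/16.8551 = 0.0434
  (13 − 18.0424)²/18.0424 = 1.4092
  (23 − 29.4170)²/29.4170 = 1.3998
  (35 − 28.2403)²/28.2403 = 1.6180
  (40 − 35.3004)²/35.3004 = 0.6257
  (19 − 19.3428)²/19.3428 = 0.0061
  (42 − 31.5371)²/31.5371 = 3.4712
  (24 − 30.2756)²/30.2756 = 1.3008
  (34 − 37.8445)²/37.8445 = 0.3906
χ² = 3.3663 + 1.1654 + 0.0174 + 0.0434 + 1.4092 + 1.3998 + 1.6180 + 0.6257 + 0.0061 + 3.4712 + 1.3008 + 0.3906 = 14.814
df = (3−1)(4−1) = 6. Since 14.814 > 12.592, reject the null hypothesis of independence at α = 0.05.

14.814; reject H₀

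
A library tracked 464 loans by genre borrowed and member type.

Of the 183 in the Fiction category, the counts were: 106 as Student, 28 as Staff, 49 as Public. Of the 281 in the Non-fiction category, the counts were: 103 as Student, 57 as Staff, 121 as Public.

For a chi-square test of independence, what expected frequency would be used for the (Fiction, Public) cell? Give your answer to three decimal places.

67.047

Row total (Fiction) = 183; column total (Public) = 170; grand total N = 464.
Expected count = (row total × column total) / N = 183 × 170 / 464 = 67.047.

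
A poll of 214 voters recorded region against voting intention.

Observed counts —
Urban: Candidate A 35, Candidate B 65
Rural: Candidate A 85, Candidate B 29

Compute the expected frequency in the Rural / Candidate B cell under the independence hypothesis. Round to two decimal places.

Row total (Rural) = 114; column total (Candidate B) = 94; grand total N = 214.
Expected count = (row total × column total) / N = 114 × 94 / 214 = 50.07.

50.07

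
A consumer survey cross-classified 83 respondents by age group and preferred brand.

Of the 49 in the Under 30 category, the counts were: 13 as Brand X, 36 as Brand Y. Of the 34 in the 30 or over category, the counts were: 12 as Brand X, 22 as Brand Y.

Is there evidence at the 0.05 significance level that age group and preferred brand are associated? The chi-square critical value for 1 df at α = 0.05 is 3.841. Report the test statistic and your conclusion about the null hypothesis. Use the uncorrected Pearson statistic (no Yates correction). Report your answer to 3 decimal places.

Row totals: 49, 34. Column totals: 25, 58. Grand total N = 83.
Expected counts (row total × column total / N):
  Under 30, Brand X: 49×25/83 = 14.7590
  Under 30, Brand Y: 49×58/83 = 34.2410
  30 or over, Brand X: 34×25/83 = 10.2410
  30 or over, Brand Y: 34×58/83 = 23.7590
Contributions (O − E)²/E:
  (13 − 14.7590)²/14.7590 = 0.2096
  (36 − 34.2410)²/34.2410 = 0.0904
  (12 − 10.2410)²/10.2410 = 0.3021
  (22 − 23.7590)²/23.7590 = 0.1302
χ² = 0.2096 + 0.0904 + 0.3021 + 0.1302 = 0.732
df = (2−1)(2−1) = 1. Since 0.732 < 3.841, fail to reject the null hypothesis of independence at α = 0.05.

0.732; fail to reject H₀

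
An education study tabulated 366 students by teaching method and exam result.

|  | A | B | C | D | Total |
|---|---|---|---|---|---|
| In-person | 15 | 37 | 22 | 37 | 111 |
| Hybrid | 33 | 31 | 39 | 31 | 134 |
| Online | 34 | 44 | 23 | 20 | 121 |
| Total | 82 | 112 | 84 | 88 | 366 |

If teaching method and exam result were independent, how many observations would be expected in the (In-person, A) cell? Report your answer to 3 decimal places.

24.869

Row total (In-person) = 111; column total (A) = 82; grand total N = 366.
Expected count = (row total × column total) / N = 111 × 82 / 366 = 24.869.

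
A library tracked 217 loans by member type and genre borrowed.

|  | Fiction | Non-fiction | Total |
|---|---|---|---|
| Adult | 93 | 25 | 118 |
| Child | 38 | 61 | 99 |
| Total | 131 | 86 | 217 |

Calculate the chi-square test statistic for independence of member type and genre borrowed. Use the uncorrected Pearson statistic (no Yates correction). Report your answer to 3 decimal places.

36.780

Grand total N = 217.
Expected counts (row total × column total / N):
  Adult, Fiction: 118×131/217 = 71.2350
  Adult, Non-fiction: 118×86/217 = 46.7650
  Child, Fiction: 99×131/217 = 59.7650
  Child, Non-fiction: 99×86/217 = 39.2350
Contributions (O − E)²/E:
  (93 − 71.2350)²/71.2350 = 6.6500
  (25 − 46.7650)²/46.7650 = 10.1297
  (38 − 59.7650)²/59.7650 = 7.9263
  (61 − 39.2350)²/39.2350 = 12.0738
χ² = 6.6500 + 10.1297 + 7.9263 + 12.0738 = 36.780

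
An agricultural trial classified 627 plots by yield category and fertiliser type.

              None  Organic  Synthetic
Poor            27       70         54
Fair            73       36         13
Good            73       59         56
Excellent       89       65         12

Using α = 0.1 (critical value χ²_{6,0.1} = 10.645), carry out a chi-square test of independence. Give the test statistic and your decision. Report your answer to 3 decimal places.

Row totals: 151, 122, 188, 166. Column totals: 262, 230, 135. Grand total N = 627.
Expected counts (row total × column total / N):
  Poor, None: 151×262/627 = 63.0973
  Poor, Organic: 151×230/627 = 55.3907
  Poor, Synthetic: 151×135/627 = 32.5120
  Fair, None: 122×262/627 = 50.9793
  Fair, Organic: 122×230/627 = 44.7528
  Fair, Synthetic: 122×135/627 = 26.2679
  Good, None: 188×262/627 = 78.5582
  Good, Organic: 188×230/627 = 68.9633
  Good, Synthetic: 188×135/627 = 40.4785
  Excellent, None: 166×262/627 = 69.3652
  Excellent, Organic: 166×230/627 = 60.8931
  Excellent, Synthetic: 166×135/627 = 35.7416
Contributions (O − E)²/E:
  (27 − 63.0973)²/63.0973 = 20.6509
  (70 − 55.3907)²/55.3907 = 3.8532
  (54 − 32.5120)²/32.5120 = 14.2020
  (73 − 50.9793)²/50.9793 = 9.5119
  (36 − 44.7528)²/44.7528 = 1.7119
  (13 − 26.2679)²/26.2679 = 6.7016
  (73 − 78.5582)²/78.5582 = 0.3933
  (59 − 68.9633)²/68.9633 = 1.4394
  (56 − 40.4785)²/40.4785 = 5.9517
  (89 − 69.3652)²/69.3652 = 5.5579
  (65 − 60.8931)²/60.8931 = 0.2770
  (12 − 35.7416)²/35.7416 = 15.7705
χ² = 20.6509 + 3.8532 + 14.2020 + 9.5119 + 1.7119 + 6.7016 + 0.3933 + 1.4394 + 5.9517 + 5.5579 + 0.2770 + 15.7705 = 86.021
df = (4−1)(3−1) = 6. Since 86.021 > 10.645, reject the null hypothesis of independence at α = 0.1.

86.021; reject H₀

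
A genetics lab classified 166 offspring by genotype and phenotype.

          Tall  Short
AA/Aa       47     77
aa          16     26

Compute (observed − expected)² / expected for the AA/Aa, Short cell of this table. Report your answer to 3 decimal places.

Row total (AA/Aa) = 124; column total (Short) = 103; N = 166.
Expected count E = 124 × 103 / 166 = 76.9398.
Contribution = (O − E)²/E = (77 − 76.9398)² / 76.9398 = 0.000.

0.000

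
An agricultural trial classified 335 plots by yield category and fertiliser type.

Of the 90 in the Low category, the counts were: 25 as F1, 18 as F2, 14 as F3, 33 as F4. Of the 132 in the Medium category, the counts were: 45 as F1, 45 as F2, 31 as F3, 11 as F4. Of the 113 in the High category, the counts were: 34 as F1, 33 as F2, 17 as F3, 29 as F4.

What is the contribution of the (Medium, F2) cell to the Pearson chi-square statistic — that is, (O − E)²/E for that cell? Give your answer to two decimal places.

Row total (Medium) = 132; column total (F2) = 96; N = 335.
Expected count E = 132 × 96 / 335 = 37.827.
Contribution = (O − E)²/E = (45 − 37.827)² / 37.827 = 1.36.

1.36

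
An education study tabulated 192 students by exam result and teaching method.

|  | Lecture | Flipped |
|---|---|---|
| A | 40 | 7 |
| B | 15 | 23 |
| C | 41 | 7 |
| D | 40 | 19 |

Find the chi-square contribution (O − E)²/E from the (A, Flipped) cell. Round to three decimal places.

3.283

Row total (A) = 47; column total (Flipped) = 56; N = 192.
Expected count E = 47 × 56 / 192 = 13.7083.
Contribution = (O − E)²/E = (7 − 13.7083)² / 13.7083 = 3.283.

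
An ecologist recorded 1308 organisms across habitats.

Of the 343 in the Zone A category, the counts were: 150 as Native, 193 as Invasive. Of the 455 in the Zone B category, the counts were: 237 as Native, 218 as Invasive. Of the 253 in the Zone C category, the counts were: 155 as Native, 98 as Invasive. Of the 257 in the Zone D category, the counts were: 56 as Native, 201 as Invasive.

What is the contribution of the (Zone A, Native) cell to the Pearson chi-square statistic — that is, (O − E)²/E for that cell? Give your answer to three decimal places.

0.296

Row total (Zone A) = 343; column total (Native) = 598; N = 1308.
Expected count E = 343 × 598 / 1308 = 156.8150.
Contribution = (O − E)²/E = (150 − 156.8150)² / 156.8150 = 0.296.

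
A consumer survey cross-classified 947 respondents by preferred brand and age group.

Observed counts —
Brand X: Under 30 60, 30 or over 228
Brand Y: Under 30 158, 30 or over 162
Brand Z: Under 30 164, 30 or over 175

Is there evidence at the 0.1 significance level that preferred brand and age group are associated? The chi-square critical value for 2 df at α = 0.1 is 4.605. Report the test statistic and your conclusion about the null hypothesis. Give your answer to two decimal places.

65.49; reject H₀

Row totals: 288, 320, 339. Column totals: 382, 565. Grand total N = 947.
Expected counts (row total × column total / N):
  Brand X, Under 30: 288×382/947 = 116.173
  Brand X, 30 or over: 288×565/947 = 171.827
  Brand Y, Under 30: 320×382/947 = 129.081
  Brand Y, 30 or over: 320×565/947 = 190.919
  Brand Z, Under 30: 339×382/947 = 136.746
  Brand Z, 30 or over: 339×565/947 = 202.254
Contributions (O − E)²/E:
  (60 − 116.173)²/116.173 = 27.1613
  (228 − 171.827)²/171.827 = 18.3639
  (158 − 129.081)²/129.081 = 6.4789
  (162 − 190.919)²/190.919 = 4.3804
  (164 − 136.746)²/136.746 = 5.4318
  (175 − 202.254)²/202.254 = 3.6725
χ² = 27.1613 + 18.3639 + 6.4789 + 4.3804 + 5.4318 + 3.6725 = 65.49
df = (3−1)(2−1) = 2. Since 65.49 > 4.605, reject the null hypothesis of independence at α = 0.1.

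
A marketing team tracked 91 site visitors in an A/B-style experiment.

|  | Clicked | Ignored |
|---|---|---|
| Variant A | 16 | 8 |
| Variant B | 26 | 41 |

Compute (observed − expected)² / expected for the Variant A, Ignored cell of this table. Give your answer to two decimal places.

1.88

Row total (Variant A) = 24; column total (Ignored) = 49; N = 91.
Expected count E = 24 × 49 / 91 = 12.923.
Contribution = (O − E)²/E = (8 − 12.923)² / 12.923 = 1.88.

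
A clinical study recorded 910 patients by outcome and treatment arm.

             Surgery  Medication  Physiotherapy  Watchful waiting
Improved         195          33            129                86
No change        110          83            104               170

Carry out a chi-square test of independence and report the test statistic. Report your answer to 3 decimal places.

Row totals: 443, 467. Column totals: 305, 116, 233, 256. Grand total N = 910.
Expected counts (row total × column total / N):
  Improved, Surgery: 443×305/910 = 148.4780
  Improved, Medication: 443×116/910 = 56.4703
  Improved, Physiotherapy: 443×233/910 = 113.4275
  Improved, Watchful waiting: 443×256/910 = 124.6242
  No change, Surgery: 467×305/910 = 156.5220
  No change, Medication: 467×116/910 = 59.5297
  No change, Physiotherapy: 467×233/910 = 119.5725
  No change, Watchful waiting: 467×256/910 = 131.3758
Contributions (O − E)²/E:
  (195 − 148.4780)²/148.4780 = 14.5765
  (33 − 56.4703)²/56.4703 = 9.7548
  (129 − 113.4275)²/113.4275 = 2.1380
  (86 − 124.6242)²/124.6242 = 11.9706
  (110 − 156.5220)²/156.5220 = 13.8274
  (83 − 59.5297)²/59.5297 = 9.2534
  (104 − 119.5725)²/119.5725 = 2.0281
  (170 − 131.3758)²/131.3758 = 11.3554
χ² = 14.5765 + 9.7548 + 2.1380 + 11.9706 + 13.8274 + 9.2534 + 2.0281 + 11.3554 = 74.904

74.904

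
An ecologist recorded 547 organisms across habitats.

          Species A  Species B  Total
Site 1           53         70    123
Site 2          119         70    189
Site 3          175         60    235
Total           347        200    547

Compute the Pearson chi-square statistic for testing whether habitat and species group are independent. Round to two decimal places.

34.30

Grand total N = 547.
Expected counts (row total × column total / N):
  Site 1, Species A: 123×347/547 = 78.027
  Site 1, Species B: 123×200/547 = 44.973
  Site 2, Species A: 189×347/547 = 119.896
  Site 2, Species B: 189×200/547 = 69.104
  Site 3, Species A: 235×347/547 = 149.077
  Site 3, Species B: 235×200/547 = 85.923
Contributions (O − E)²/E:
  (53 − 78.027)²/78.027 = 8.0274
  (70 − 44.973)²/44.973 = 13.9273
  (119 − 119.896)²/119.896 = 0.0067
  (70 − 69.104)²/69.104 = 0.0116
  (175 − 149.077)²/149.077 = 4.5078
  (60 − 85.923)²/85.923 = 7.8210
χ² = 8.0274 + 13.9273 + 0.0067 + 0.0116 + 4.5078 + 7.8210 = 34.30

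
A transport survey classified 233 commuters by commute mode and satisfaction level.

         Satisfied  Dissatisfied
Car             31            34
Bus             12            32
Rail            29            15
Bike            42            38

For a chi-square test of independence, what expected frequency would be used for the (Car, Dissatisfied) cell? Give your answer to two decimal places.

33.20

Row total (Car) = 65; column total (Dissatisfied) = 119; grand total N = 233.
Expected count = (row total × column total) / N = 65 × 119 / 233 = 33.20.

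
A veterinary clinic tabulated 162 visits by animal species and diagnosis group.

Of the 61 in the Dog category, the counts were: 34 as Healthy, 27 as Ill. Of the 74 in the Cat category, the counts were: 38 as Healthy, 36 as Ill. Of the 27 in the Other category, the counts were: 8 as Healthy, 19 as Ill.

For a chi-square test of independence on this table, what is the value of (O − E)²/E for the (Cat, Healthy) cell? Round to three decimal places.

0.058

Row total (Cat) = 74; column total (Healthy) = 80; N = 162.
Expected count E = 74 × 80 / 162 = 36.5432.
Contribution = (O − E)²/E = (38 − 36.5432)² / 36.5432 = 0.058.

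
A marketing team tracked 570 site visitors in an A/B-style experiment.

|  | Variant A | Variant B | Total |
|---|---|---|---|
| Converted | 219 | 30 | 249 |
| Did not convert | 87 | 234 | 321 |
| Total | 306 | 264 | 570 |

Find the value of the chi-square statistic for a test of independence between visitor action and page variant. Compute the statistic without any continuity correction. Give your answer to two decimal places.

208.81

Grand total N = 570.
Expected counts (row total × column total / N):
  Converted, Variant A: 249×306/570 = 133.6737
  Converted, Variant B: 249×264/570 = 115.3263
  Did not convert, Variant A: 321×306/570 = 172.3263
  Did not convert, Variant B: 321×264/570 = 148.6737
Contributions (O − E)²/E:
  (219 − 133.6737)²/133.6737 = 54.4653
  (30 − 115.3263)²/115.3263 = 63.1302
  (87 − 172.3263)²/172.3263 = 42.2488
  (234 − 148.6737)²/148.6737 = 48.9702
χ² = 54.4653 + 63.1302 + 42.2488 + 48.9702 = 208.81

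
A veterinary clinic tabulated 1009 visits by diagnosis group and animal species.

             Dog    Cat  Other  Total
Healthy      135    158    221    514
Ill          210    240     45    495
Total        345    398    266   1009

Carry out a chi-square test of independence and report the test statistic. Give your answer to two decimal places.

Grand total N = 1009.
Expected counts (row total × column total / N):
  Healthy, Dog: 514×345/1009 = 175.7483
  Healthy, Cat: 514×398/1009 = 202.7473
  Healthy, Other: 514×266/1009 = 135.5045
  Ill, Dog: 495×345/1009 = 169.2517
  Ill, Cat: 495×398/1009 = 195.2527
  Ill, Other: 495×266/1009 = 130.4955
Contributions (O − E)²/E:
  (135 − 175.7483)²/175.7483 = 9.4477
  (158 − 202.7473)²/202.7473 = 9.8759
  (221 − 135.5045)²/135.5045 = 53.9427
  (210 − 169.2517)²/169.2517 = 9.8104
  (240 − 195.2527)²/195.2527 = 10.2550
  (45 − 130.4955)²/130.4955 = 56.0133
χ² = 9.4477 + 9.8759 + 53.9427 + 9.8104 + 10.2550 + 56.0133 = 149.35

149.35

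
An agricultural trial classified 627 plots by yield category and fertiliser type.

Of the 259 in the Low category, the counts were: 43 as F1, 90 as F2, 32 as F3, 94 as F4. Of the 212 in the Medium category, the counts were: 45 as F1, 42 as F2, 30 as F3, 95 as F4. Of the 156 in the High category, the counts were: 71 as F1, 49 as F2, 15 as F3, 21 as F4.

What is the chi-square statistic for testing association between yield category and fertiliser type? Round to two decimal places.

72.63

Row totals: 259, 212, 156. Column totals: 159, 181, 77, 210. Grand total N = 627.
Expected counts (row total × column total / N):
  Low, F1: 259×159/627 = 65.679
  Low, F2: 259×181/627 = 74.767
  Low, F3: 259×77/627 = 31.807
  Low, F4: 259×210/627 = 86.746
  Medium, F1: 212×159/627 = 53.761
  Medium, F2: 212×181/627 = 61.199
  Medium, F3: 212×77/627 = 26.035
  Medium, F4: 212×210/627 = 71.005
  High, F1: 156×159/627 = 39.560
  High, F2: 156×181/627 = 45.033
  High, F3: 156×77/627 = 19.158
  High, F4: 156×210/627 = 52.249
Contributions (O − E)²/E:
  (43 − 65.679)²/65.679 = 7.8311
  (90 − 74.767)²/74.767 = 3.1036
  (32 − 31.807)²/31.807 = 0.0012
  (94 − 86.746)²/86.746 = 0.6066
  (45 − 53.761)²/53.761 = 1.4277
  (42 − 61.199)²/61.199 = 6.0230
  (30 − 26.035)²/26.035 = 0.6038
  (95 − 71.005)²/71.005 = 8.1087
  (71 − 39.560)²/39.560 = 24.9867
  (49 − 45.033)²/45.033 = 0.3495
  (15 − 19.158)²/19.158 = 0.9024
  (21 − 52.249)²/52.249 = 18.6894
χ² = 7.8311 + 3.1036 + 0.0012 + 0.6066 + 1.4277 + 6.0230 + 0.6038 + 8.1087 + 24.9867 + 0.3495 + 0.9024 + 18.6894 = 72.63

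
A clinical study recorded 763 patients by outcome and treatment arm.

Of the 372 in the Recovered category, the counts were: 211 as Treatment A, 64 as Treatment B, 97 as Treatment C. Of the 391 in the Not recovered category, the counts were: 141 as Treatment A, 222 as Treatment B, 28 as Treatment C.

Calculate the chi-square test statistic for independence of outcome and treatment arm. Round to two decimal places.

Row totals: 372, 391. Column totals: 352, 286, 125. Grand total N = 763.
Expected counts (row total × column total / N):
  Recovered, Treatment A: 372×352/763 = 171.617
  Recovered, Treatment B: 372×286/763 = 139.439
  Recovered, Treatment C: 372×125/763 = 60.944
  Not recovered, Treatment A: 391×352/763 = 180.383
  Not recovered, Treatment B: 391×286/763 = 146.561
  Not recovered, Treatment C: 391×125/763 = 64.056
Contributions (O − E)²/E:
  (211 − 171.617)²/171.617 = 9.0377
  (64 − 139.439)²/139.439 = 40.8139
  (97 − 60.944)²/60.944 = 21.3316
  (141 − 180.383)²/180.383 = 8.5985
  (222 − 146.561)²/146.561 = 38.8305
  (28 − 64.056)²/64.056 = 20.2953
χ² = 9.0377 + 40.8139 + 21.3316 + 8.5985 + 38.8305 + 20.2953 = 138.91

138.91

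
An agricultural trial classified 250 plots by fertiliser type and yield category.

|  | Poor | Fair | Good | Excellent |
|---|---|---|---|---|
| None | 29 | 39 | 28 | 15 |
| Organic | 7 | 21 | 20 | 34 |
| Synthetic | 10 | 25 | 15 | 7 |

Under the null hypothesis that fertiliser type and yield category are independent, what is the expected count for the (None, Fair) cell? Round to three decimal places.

Row total (None) = 111; column total (Fair) = 85; grand total N = 250.
Expected count = (row total × column total) / N = 111 × 85 / 250 = 37.740.

37.740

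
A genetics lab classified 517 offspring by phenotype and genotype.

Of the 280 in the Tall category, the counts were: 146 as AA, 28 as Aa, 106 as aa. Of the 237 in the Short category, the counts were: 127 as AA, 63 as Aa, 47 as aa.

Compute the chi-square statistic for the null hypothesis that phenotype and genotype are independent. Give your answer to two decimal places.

Row totals: 280, 237. Column totals: 273, 91, 153. Grand total N = 517.
Expected counts (row total × column total / N):
  Tall, AA: 280×273/517 = 147.8530
  Tall, Aa: 280×91/517 = 49.2843
  Tall, aa: 280×153/517 = 82.8627
  Short, AA: 237×273/517 = 125.1470
  Short, Aa: 237×91/517 = 41.7157
  Short, aa: 237×153/517 = 70.1373
Contributions (O − E)²/E:
  (146 − 147.8530)²/147.8530 = 0.0232
  (28 − 49.2843)²/49.2843 = 9.1920
  (106 − 82.8627)²/82.8627 = 6.4605
  (127 − 125.1470)²/125.1470 = 0.0274
  (63 − 41.7157)²/41.7157 = 10.8597
  (47 − 70.1373)²/70.1373 = 7.6327
χ² = 0.0232 + 9.1920 + 6.4605 + 0.0274 + 10.8597 + 7.6327 = 34.20

34.20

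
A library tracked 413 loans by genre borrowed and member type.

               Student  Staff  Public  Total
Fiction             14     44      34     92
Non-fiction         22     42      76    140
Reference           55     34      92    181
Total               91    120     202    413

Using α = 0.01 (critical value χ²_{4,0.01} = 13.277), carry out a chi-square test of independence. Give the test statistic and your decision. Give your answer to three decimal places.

31.631; reject H₀

Grand total N = 413.
Expected counts (row total × column total / N):
  Fiction, Student: 92×91/413 = 20.2712
  Fiction, Staff: 92×120/413 = 26.7312
  Fiction, Public: 92×202/413 = 44.9976
  Non-fiction, Student: 140×91/413 = 30.8475
  Non-fiction, Staff: 140×120/413 = 40.6780
  Non-fiction, Public: 140×202/413 = 68.4746
  Reference, Student: 181×91/413 = 39.8814
  Reference, Staff: 181×120/413 = 52.5908
  Reference, Public: 181×202/413 = 88.5278
Contributions (O − E)²/E:
  (14 − 20.2712)²/20.2712 = 1.9401
  (44 − 26.7312)²/26.7312 = 11.1559
  (34 − 44.9976)²/44.9976 = 2.6879
  (22 − 30.8475)²/30.8475 = 2.5376
  (42 − 40.6780)²/40.6780 = 0.0430
  (76 − 68.4746)²/68.4746 = 0.8270
  (55 − 39.8814)²/39.8814 = 5.7313
  (34 − 52.5908)²/52.5908 = 6.5718
  (92 − 88.5278)²/88.5278 = 0.1362
χ² = 1.9401 + 11.1559 + 2.6879 + 2.5376 + 0.0430 + 0.8270 + 5.7313 + 6.5718 + 0.1362 = 31.631
df = (3−1)(3−1) = 4. Since 31.631 > 13.277, reject the null hypothesis of independence at α = 0.01.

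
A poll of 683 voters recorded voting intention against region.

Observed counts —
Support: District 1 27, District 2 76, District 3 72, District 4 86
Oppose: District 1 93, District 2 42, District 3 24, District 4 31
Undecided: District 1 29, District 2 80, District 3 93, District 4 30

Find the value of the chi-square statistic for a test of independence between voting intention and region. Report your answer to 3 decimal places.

149.246

Row totals: 261, 190, 232. Column totals: 149, 198, 189, 147. Grand total N = 683.
Expected counts (row total × column total / N):
  Support, District 1: 261×149/683 = 56.9385
  Support, District 2: 261×198/683 = 75.6633
  Support, District 3: 261×189/683 = 72.2240
  Support, District 4: 261×147/683 = 56.1742
  Oppose, District 1: 190×149/683 = 41.4495
  Oppose, District 2: 190×198/683 = 55.0805
  Oppose, District 3: 190×189/683 = 52.5769
  Oppose, District 4: 190×147/683 = 40.8931
  Undecided, District 1: 232×149/683 = 50.6120
  Undecided, District 2: 232×198/683 = 67.2562
  Undecided, District 3: 232×189/683 = 64.1991
  Undecided, District 4: 232×147/683 = 49.9327
Contributions (O − E)²/E:
  (27 − 56.9385)²/56.9385 = 15.7418
  (76 − 75.6633)²/75.6633 = 0.0015
  (72 − 72.2240)²/72.2240 = 0.0007
  (86 − 56.1742)²/56.1742 = 15.8361
  (93 − 41.4495)²/41.4495 = 64.1131
  (42 − 55.0805)²/55.0805 = 3.1064
  (24 − 52.5769)²/52.5769 = 15.5323
  (31 − 40.8931)²/40.8931 = 2.3934
  (29 − 50.6120)²/50.6120 = 9.2286
  (80 − 67.2562)²/67.2562 = 2.4147
  (93 − 64.1991)²/64.1991 = 12.9206
  (30 − 49.9327)²/49.9327 = 7.9570
χ² = 15.7418 + 0.0015 + 0.0007 + 15.8361 + 64.1131 + 3.1064 + 15.5323 + 2.3934 + 9.2286 + 2.4147 + 12.9206 + 7.9570 = 149.246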